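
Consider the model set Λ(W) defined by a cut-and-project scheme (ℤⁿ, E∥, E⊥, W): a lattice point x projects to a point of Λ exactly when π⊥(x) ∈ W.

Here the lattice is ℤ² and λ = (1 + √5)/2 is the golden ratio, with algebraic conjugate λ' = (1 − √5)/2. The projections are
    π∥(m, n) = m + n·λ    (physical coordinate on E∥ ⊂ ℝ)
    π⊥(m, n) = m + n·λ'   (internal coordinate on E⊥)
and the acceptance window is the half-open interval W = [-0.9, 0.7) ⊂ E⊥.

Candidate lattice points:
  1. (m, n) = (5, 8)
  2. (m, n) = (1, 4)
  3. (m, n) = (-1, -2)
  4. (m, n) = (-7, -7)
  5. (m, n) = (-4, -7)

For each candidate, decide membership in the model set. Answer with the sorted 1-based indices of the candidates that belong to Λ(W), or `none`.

Compute λ' = (1−√5)/2 = -0.61803, so π⊥(m,n) = m -0.61803·n.
#1 (5,8): internal coord 5 + (8)·λ' = +0.05573; +0.05573 ∈ [-0.9, 0.7) → IN Λ
#2 (1,4): internal coord 1 + (4)·λ' = -1.47214; -1.47214 ∉ [-0.9, 0.7) → out
#3 (-1,-2): internal coord -1 + (-2)·λ' = +0.23607; +0.23607 ∈ [-0.9, 0.7) → IN Λ
#4 (-7,-7): internal coord -7 + (-7)·λ' = -2.67376; -2.67376 ∉ [-0.9, 0.7) → out
#5 (-4,-7): internal coord -4 + (-7)·λ' = +0.32624; +0.32624 ∈ [-0.9, 0.7) → IN Λ

1, 3, 5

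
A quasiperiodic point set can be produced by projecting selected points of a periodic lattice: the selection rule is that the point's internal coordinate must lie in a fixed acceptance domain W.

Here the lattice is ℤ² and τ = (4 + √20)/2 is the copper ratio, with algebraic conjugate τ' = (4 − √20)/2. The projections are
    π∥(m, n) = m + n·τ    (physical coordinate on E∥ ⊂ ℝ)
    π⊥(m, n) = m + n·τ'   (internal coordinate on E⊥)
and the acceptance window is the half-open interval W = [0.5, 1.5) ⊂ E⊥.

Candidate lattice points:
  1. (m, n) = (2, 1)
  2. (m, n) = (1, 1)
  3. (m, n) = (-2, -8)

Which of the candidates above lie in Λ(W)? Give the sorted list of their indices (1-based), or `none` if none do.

τ' = (4−√20)/2 ≈ -0.23607.
#1 (2,1): internal coord 2 + (1)·τ' = +1.76393; +1.76393 ∉ [0.5, 1.5) → out
#2 (1,1): internal coord 1 + (1)·τ' = +0.76393; +0.76393 ∈ [0.5, 1.5) → IN Λ
#3 (-2,-8): internal coord -2 + (-8)·τ' = -0.11146; -0.11146 ∉ [0.5, 1.5) → out

2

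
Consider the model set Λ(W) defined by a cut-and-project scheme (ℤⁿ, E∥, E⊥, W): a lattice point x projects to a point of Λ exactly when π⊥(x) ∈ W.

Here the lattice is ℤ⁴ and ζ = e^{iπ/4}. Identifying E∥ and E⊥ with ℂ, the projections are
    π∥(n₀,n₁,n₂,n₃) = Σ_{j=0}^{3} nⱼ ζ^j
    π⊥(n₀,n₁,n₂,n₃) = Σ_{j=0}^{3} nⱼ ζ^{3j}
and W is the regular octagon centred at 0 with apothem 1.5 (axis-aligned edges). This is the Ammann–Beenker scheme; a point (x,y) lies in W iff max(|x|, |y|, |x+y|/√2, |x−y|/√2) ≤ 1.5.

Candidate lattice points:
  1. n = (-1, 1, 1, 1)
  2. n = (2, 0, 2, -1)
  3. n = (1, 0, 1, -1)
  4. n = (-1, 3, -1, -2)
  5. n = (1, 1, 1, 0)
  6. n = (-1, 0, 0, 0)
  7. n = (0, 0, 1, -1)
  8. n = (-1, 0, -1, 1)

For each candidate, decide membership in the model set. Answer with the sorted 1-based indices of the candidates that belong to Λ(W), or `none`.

With ζ = e^{iπ/4} the internal vectors are ζ^0,ζ^3,ζ^6,ζ^9.
#1 (-1, 1, 1, 1): internal (-1.000000, 0.414214); octagon support 1.000000 vs apothem 1.5 → ∈ W
#2 (2, 0, 2, -1): internal (1.292893, -2.707107); octagon support 2.828427 vs apothem 1.5 → ∉ W
#3 (1, 0, 1, -1): internal (0.292893, -1.707107); octagon support 1.707107 vs apothem 1.5 → ∉ W
#4 (-1, 3, -1, -2): internal (-4.535534, 1.707107); octagon support 4.535534 vs apothem 1.5 → ∉ W
#5 (1, 1, 1, 0): internal (0.292893, -0.292893); octagon support 0.414214 vs apothem 1.5 → ∈ W
#6 (-1, 0, 0, 0): internal (-1.000000, 0.000000); octagon support 1.000000 vs apothem 1.5 → ∈ W
#7 (0, 0, 1, -1): internal (-0.707107, -1.707107); octagon support 1.707107 vs apothem 1.5 → ∉ W
#8 (-1, 0, -1, 1): internal (-0.292893, 1.707107); octagon support 1.707107 vs apothem 1.5 → ∉ W

1, 5, 6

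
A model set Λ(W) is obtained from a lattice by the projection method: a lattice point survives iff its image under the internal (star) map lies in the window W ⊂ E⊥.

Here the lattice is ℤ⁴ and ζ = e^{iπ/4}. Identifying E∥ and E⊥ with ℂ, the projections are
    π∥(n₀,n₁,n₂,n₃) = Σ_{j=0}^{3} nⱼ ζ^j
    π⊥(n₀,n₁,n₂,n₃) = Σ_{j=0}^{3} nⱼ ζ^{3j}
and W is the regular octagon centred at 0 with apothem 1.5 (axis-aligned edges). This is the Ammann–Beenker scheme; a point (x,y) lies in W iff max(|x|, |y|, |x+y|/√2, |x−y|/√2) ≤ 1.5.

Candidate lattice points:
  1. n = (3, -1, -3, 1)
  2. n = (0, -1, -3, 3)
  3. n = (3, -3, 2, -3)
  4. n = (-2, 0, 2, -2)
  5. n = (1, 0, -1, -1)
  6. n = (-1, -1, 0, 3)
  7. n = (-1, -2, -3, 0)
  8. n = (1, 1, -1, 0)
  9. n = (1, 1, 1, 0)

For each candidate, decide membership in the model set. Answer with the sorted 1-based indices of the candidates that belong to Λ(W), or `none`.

With ζ = e^{iπ/4} the internal vectors are ζ^0,ζ^3,ζ^6,ζ^9.
candidate 1: n = (3, -1, -3, 1) → π⊥ ≈ (+4.414214, +3.000000); max(|x|,|y|,|x±y|/√2) = 5.242641 > 1.5 ⇒ ∉ W
candidate 2: n = (0, -1, -3, 3) → π⊥ ≈ (+2.828427, +4.414214); max(|x|,|y|,|x±y|/√2) = 5.121320 > 1.5 ⇒ ∉ W
candidate 3: n = (3, -3, 2, -3) → π⊥ ≈ (+3.000000, -6.242641); max(|x|,|y|,|x±y|/√2) = 6.535534 > 1.5 ⇒ ∉ W
candidate 4: n = (-2, 0, 2, -2) → π⊥ ≈ (-3.414214, -3.414214); max(|x|,|y|,|x±y|/√2) = 4.828427 > 1.5 ⇒ ∉ W
candidate 5: n = (1, 0, -1, -1) → π⊥ ≈ (+0.292893, +0.292893); max(|x|,|y|,|x±y|/√2) = 0.414214 ≤ 1.5 ⇒ ∈ W
candidate 6: n = (-1, -1, 0, 3) → π⊥ ≈ (+1.828427, +1.414214); max(|x|,|y|,|x±y|/√2) = 2.292893 > 1.5 ⇒ ∉ W
candidate 7: n = (-1, -2, -3, 0) → π⊥ ≈ (+0.414214, +1.585786); max(|x|,|y|,|x±y|/√2) = 1.585786 > 1.5 ⇒ ∉ W
candidate 8: n = (1, 1, -1, 0) → π⊥ ≈ (+0.292893, +1.707107); max(|x|,|y|,|x±y|/√2) = 1.707107 > 1.5 ⇒ ∉ W
candidate 9: n = (1, 1, 1, 0) → π⊥ ≈ (+0.292893, -0.292893); max(|x|,|y|,|x±y|/√2) = 0.414214 ≤ 1.5 ⇒ ∈ W

5, 9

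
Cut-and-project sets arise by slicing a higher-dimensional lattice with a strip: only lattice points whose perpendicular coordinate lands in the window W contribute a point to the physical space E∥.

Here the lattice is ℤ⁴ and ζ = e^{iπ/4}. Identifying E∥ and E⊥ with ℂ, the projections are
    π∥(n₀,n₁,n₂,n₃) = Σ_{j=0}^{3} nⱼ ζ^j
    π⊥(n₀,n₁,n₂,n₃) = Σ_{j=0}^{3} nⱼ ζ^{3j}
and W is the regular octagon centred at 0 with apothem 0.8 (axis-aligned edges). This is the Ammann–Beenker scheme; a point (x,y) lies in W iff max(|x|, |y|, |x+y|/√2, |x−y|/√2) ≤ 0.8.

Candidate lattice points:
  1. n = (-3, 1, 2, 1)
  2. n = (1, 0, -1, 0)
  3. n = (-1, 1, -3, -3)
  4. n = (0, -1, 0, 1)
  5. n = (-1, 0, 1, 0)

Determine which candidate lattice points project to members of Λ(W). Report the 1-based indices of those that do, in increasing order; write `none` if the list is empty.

Internal map: ζ^{3j} for j=0..3 gives (1,0), (−√2/2,√2/2), (0,−1), (√2/2,√2/2).
candidate 1: n = (-3, 1, 2, 1) → π⊥ ≈ (-3.00000, -0.58579); max(|x|,|y|,|x±y|/√2) = 3.00000 > 0.8 ⇒ ∉ W
candidate 2: n = (1, 0, -1, 0) → π⊥ ≈ (+1.00000, +1.00000); max(|x|,|y|,|x±y|/√2) = 1.41421 > 0.8 ⇒ ∉ W
candidate 3: n = (-1, 1, -3, -3) → π⊥ ≈ (-3.82843, +1.58579); max(|x|,|y|,|x±y|/√2) = 3.82843 > 0.8 ⇒ ∉ W
candidate 4: n = (0, -1, 0, 1) → π⊥ ≈ (+1.41421, +0.00000); max(|x|,|y|,|x±y|/√2) = 1.41421 > 0.8 ⇒ ∉ W
candidate 5: n = (-1, 0, 1, 0) → π⊥ ≈ (-1.00000, -1.00000); max(|x|,|y|,|x±y|/√2) = 1.41421 > 0.8 ⇒ ∉ W

none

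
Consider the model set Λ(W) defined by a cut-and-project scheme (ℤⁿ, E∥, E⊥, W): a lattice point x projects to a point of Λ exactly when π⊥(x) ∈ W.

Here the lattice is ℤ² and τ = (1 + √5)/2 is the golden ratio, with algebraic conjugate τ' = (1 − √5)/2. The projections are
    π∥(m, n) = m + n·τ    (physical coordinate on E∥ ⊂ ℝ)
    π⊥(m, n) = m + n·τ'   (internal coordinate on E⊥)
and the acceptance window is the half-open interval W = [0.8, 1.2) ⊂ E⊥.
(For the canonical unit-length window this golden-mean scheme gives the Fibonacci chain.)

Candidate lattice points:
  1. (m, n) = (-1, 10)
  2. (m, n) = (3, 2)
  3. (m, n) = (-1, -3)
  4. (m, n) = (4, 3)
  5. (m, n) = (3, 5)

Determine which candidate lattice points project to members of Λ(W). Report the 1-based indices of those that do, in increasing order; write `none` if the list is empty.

3

Compute τ' = (1−√5)/2 = -0.61803, so π⊥(m,n) = m -0.61803·n.
#1 (-1,10): internal coord -1 + (10)·τ' = -7.18034; -7.18034 ∉ [0.8, 1.2) → out
#2 (3,2): internal coord 3 + (2)·τ' = +1.76393; +1.76393 ∉ [0.8, 1.2) → out
#3 (-1,-3): internal coord -1 + (-3)·τ' = +0.85410; +0.85410 ∈ [0.8, 1.2) → IN Λ
#4 (4,3): internal coord 4 + (3)·τ' = +2.14590; +2.14590 ∉ [0.8, 1.2) → out
#5 (3,5): internal coord 3 + (5)·τ' = -0.09017; -0.09017 ∉ [0.8, 1.2) → out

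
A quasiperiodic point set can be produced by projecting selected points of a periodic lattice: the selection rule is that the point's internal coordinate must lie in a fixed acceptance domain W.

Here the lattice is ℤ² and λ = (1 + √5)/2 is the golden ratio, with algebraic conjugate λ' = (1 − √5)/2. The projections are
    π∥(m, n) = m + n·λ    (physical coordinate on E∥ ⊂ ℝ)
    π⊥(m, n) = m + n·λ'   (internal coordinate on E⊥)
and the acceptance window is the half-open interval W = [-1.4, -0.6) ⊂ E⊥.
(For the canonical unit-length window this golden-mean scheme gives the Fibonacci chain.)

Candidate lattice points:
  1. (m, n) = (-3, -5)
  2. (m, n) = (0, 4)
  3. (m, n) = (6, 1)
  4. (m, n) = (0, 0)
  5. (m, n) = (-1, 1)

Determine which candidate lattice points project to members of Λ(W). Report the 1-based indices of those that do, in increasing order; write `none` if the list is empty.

none

Numerically λ ≈ 1.618034 and λ' = −1/λ ≈ -0.618034.
candidate 1: (m,n)=(-3,-5) → π∥ = -3-5·λ ≈ -11.090170, π⊥ = -3-5·λ' ≈ 0.090170 ∉ [-1.4, -0.6) ⇒ out
candidate 2: (m,n)=(0,4) → π∥ = 0+4·λ ≈ 6.472136, π⊥ = 0+4·λ' ≈ -2.472136 ∉ [-1.4, -0.6) ⇒ out
candidate 3: (m,n)=(6,1) → π∥ = 6+1·λ ≈ 7.618034, π⊥ = 6+1·λ' ≈ 5.381966 ∉ [-1.4, -0.6) ⇒ out
candidate 4: (m,n)=(0,0) → π∥ = 0+0·λ ≈ 0.000000, π⊥ = 0+0·λ' ≈ 0.000000 ∉ [-1.4, -0.6) ⇒ out
candidate 5: (m,n)=(-1,1) → π∥ = -1+1·λ ≈ 0.618034, π⊥ = -1+1·λ' ≈ -1.618034 ∉ [-1.4, -0.6) ⇒ out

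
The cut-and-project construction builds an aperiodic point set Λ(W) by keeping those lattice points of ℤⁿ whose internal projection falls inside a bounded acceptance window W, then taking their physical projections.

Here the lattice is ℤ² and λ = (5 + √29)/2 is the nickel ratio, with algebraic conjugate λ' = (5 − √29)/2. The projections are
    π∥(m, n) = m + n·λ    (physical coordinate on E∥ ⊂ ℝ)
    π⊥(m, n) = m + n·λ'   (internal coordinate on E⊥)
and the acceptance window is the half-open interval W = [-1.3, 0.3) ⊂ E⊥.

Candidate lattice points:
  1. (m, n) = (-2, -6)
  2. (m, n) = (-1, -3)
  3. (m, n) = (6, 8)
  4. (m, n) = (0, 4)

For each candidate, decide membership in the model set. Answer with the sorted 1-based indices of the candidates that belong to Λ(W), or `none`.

Numerically λ ≈ 5.1926 and λ' = −1/λ ≈ -0.1926.
#1 (-2,-6): internal coord -2 + (-6)·λ' = -0.8445; -0.8445 ∈ [-1.3, 0.3) → IN Λ
#2 (-1,-3): internal coord -1 + (-3)·λ' = -0.4223; -0.4223 ∈ [-1.3, 0.3) → IN Λ
#3 (6,8): internal coord 6 + (8)·λ' = +4.4593; +4.4593 ∉ [-1.3, 0.3) → out
#4 (0,4): internal coord 0 + (4)·λ' = -0.7703; -0.7703 ∈ [-1.3, 0.3) → IN Λ

1, 2, 4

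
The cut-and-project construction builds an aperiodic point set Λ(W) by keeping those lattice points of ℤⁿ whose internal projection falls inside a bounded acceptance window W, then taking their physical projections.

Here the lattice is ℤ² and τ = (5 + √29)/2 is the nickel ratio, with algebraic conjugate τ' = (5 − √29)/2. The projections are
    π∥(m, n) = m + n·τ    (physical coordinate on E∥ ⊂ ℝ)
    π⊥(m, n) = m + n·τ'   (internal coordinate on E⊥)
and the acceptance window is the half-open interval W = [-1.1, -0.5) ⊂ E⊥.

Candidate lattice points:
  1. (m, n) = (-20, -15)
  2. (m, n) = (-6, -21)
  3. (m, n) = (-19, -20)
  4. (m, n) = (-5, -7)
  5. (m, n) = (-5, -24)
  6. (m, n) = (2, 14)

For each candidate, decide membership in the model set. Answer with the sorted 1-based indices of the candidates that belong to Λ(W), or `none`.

6

Compute τ' = (5−√29)/2 = -0.1926, so π⊥(m,n) = m -0.1926·n.
#1 (-20,-15): internal coord -20 + (-15)·τ' = -17.1113; -17.1113 ∉ [-1.1, -0.5) → out
#2 (-6,-21): internal coord -6 + (-21)·τ' = -1.9558; -1.9558 ∉ [-1.1, -0.5) → out
#3 (-19,-20): internal coord -19 + (-20)·τ' = -15.1484; -15.1484 ∉ [-1.1, -0.5) → out
#4 (-5,-7): internal coord -5 + (-7)·τ' = -3.6519; -3.6519 ∉ [-1.1, -0.5) → out
#5 (-5,-24): internal coord -5 + (-24)·τ' = -0.3780; -0.3780 ∉ [-1.1, -0.5) → out
#6 (2,14): internal coord 2 + (14)·τ' = -0.6962; -0.6962 ∈ [-1.1, -0.5) → IN Λ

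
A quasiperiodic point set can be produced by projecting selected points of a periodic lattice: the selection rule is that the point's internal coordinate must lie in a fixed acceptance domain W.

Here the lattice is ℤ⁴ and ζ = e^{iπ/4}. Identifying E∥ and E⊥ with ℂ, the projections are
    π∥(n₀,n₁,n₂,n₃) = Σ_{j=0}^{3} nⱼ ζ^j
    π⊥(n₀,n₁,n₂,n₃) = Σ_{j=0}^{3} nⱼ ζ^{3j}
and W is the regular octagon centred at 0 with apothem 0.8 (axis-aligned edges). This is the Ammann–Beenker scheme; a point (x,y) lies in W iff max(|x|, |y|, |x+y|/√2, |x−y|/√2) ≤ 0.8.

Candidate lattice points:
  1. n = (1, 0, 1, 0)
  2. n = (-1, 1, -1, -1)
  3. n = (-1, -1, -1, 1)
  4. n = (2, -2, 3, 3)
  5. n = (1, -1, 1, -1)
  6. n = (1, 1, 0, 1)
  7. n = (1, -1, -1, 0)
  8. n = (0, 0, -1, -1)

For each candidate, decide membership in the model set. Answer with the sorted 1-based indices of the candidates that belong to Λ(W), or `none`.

π⊥(n) = n₀ + n₁ζ³ + n₂ζ⁶ + n₃ζ⁹ where ζ = e^{iπ/4}.
candidate 1: n = (1, 0, 1, 0) → π⊥ ≈ (+1.00000, -1.00000); max(|x|,|y|,|x±y|/√2) = 1.41421 > 0.8 ⇒ ∉ W
candidate 2: n = (-1, 1, -1, -1) → π⊥ ≈ (-2.41421, +1.00000); max(|x|,|y|,|x±y|/√2) = 2.41421 > 0.8 ⇒ ∉ W
candidate 3: n = (-1, -1, -1, 1) → π⊥ ≈ (+0.41421, +1.00000); max(|x|,|y|,|x±y|/√2) = 1.00000 > 0.8 ⇒ ∉ W
candidate 4: n = (2, -2, 3, 3) → π⊥ ≈ (+5.53553, -2.29289); max(|x|,|y|,|x±y|/√2) = 5.53553 > 0.8 ⇒ ∉ W
candidate 5: n = (1, -1, 1, -1) → π⊥ ≈ (+1.00000, -2.41421); max(|x|,|y|,|x±y|/√2) = 2.41421 > 0.8 ⇒ ∉ W
candidate 6: n = (1, 1, 0, 1) → π⊥ ≈ (+1.00000, +1.41421); max(|x|,|y|,|x±y|/√2) = 1.70711 > 0.8 ⇒ ∉ W
candidate 7: n = (1, -1, -1, 0) → π⊥ ≈ (+1.70711, +0.29289); max(|x|,|y|,|x±y|/√2) = 1.70711 > 0.8 ⇒ ∉ W
candidate 8: n = (0, 0, -1, -1) → π⊥ ≈ (-0.70711, +0.29289); max(|x|,|y|,|x±y|/√2) = 0.70711 ≤ 0.8 ⇒ ∈ W

8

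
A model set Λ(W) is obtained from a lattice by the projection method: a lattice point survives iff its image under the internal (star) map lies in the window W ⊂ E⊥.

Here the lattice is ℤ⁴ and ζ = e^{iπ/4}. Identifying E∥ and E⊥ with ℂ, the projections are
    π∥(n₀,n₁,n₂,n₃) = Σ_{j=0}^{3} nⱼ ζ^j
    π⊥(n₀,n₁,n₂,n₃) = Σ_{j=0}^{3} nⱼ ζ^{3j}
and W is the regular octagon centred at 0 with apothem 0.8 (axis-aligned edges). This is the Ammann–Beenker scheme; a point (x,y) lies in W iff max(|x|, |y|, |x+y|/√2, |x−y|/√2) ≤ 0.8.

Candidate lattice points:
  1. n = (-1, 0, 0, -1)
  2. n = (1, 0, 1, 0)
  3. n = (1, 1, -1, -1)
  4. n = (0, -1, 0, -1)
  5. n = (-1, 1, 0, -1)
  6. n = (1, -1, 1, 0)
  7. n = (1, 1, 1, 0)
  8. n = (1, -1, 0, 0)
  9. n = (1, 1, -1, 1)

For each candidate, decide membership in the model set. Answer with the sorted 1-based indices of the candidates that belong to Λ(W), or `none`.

With ζ = e^{iπ/4} the internal vectors are ζ^0,ζ^3,ζ^6,ζ^9.
#1 (-1, 0, 0, -1): internal (-1.70711, -0.70711); octagon support 1.70711 vs apothem 0.8 → ∉ W
#2 (1, 0, 1, 0): internal (1.00000, -1.00000); octagon support 1.41421 vs apothem 0.8 → ∉ W
#3 (1, 1, -1, -1): internal (-0.41421, 1.00000); octagon support 1.00000 vs apothem 0.8 → ∉ W
#4 (0, -1, 0, -1): internal (0.00000, -1.41421); octagon support 1.41421 vs apothem 0.8 → ∉ W
#5 (-1, 1, 0, -1): internal (-2.41421, 0.00000); octagon support 2.41421 vs apothem 0.8 → ∉ W
#6 (1, -1, 1, 0): internal (1.70711, -1.70711); octagon support 2.41421 vs apothem 0.8 → ∉ W
#7 (1, 1, 1, 0): internal (0.29289, -0.29289); octagon support 0.41421 vs apothem 0.8 → ∈ W
#8 (1, -1, 0, 0): internal (1.70711, -0.70711); octagon support 1.70711 vs apothem 0.8 → ∉ W
#9 (1, 1, -1, 1): internal (1.00000, 2.41421); octagon support 2.41421 vs apothem 0.8 → ∉ W

7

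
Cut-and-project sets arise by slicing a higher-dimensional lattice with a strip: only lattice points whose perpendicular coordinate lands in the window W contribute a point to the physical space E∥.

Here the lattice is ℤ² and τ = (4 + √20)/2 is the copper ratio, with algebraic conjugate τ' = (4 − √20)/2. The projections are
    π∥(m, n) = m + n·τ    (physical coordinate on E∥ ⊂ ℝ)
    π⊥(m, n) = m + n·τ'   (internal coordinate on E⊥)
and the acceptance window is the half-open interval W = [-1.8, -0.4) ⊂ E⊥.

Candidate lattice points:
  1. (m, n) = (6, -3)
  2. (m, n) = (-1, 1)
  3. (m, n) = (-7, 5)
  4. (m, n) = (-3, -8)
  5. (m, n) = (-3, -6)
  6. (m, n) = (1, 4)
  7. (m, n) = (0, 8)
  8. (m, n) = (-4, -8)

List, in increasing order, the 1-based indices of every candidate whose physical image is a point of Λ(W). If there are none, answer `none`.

Compute τ' = (4−√20)/2 = -0.2361, so π⊥(m,n) = m -0.2361·n.
[1] lift (6,-3): star map gives 6.7082; window check -1.8 ≤ 6.7082 < -0.4 is false → out
[2] lift (-1,1): star map gives -1.2361; window check -1.8 ≤ -1.2361 < -0.4 is true → IN Λ
[3] lift (-7,5): star map gives -8.1803; window check -1.8 ≤ -8.1803 < -0.4 is false → out
[4] lift (-3,-8): star map gives -1.1115; window check -1.8 ≤ -1.1115 < -0.4 is true → IN Λ
[5] lift (-3,-6): star map gives -1.5836; window check -1.8 ≤ -1.5836 < -0.4 is true → IN Λ
[6] lift (1,4): star map gives 0.0557; window check -1.8 ≤ 0.0557 < -0.4 is false → out
[7] lift (0,8): star map gives -1.8885; window check -1.8 ≤ -1.8885 < -0.4 is false → out
[8] lift (-4,-8): star map gives -2.1115; window check -1.8 ≤ -2.1115 < -0.4 is false → out

2, 4, 5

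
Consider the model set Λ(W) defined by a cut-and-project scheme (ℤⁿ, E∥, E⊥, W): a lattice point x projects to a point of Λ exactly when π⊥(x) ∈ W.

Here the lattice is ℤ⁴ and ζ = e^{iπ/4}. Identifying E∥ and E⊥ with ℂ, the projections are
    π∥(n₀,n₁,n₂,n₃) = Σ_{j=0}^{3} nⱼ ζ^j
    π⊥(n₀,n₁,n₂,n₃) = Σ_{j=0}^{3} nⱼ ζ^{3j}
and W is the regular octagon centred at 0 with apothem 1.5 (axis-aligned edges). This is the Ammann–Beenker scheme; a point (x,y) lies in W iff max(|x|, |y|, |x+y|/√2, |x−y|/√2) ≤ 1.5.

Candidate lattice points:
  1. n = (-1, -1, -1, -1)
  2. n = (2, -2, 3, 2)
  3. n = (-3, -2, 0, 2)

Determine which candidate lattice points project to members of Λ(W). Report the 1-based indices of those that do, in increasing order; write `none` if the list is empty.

Internal map: ζ^{3j} for j=0..3 gives (1,0), (−√2/2,√2/2), (0,−1), (√2/2,√2/2).
#1 (-1, -1, -1, -1): internal (-1.00000, -0.41421); octagon support 1.00000 vs apothem 1.5 → ∈ W
#2 (2, -2, 3, 2): internal (4.82843, -3.00000); octagon support 5.53553 vs apothem 1.5 → ∉ W
#3 (-3, -2, 0, 2): internal (-0.17157, 0.00000); octagon support 0.17157 vs apothem 1.5 → ∈ W

1, 3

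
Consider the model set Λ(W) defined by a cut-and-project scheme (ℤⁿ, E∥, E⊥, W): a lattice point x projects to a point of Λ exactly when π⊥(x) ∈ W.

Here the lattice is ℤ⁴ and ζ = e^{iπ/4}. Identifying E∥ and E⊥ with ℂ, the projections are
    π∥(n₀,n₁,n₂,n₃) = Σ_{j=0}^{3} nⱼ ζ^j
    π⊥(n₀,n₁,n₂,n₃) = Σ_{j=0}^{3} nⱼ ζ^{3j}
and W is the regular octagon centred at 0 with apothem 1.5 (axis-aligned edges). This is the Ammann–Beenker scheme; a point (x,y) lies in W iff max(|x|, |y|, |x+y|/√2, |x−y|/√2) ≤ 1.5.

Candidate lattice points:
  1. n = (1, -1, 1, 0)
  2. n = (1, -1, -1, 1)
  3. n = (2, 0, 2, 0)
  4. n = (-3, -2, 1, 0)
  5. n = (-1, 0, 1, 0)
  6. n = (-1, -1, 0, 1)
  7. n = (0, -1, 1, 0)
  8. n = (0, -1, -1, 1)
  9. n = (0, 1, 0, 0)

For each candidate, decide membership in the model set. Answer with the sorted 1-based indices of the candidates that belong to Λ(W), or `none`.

With ζ = e^{iπ/4} the internal vectors are ζ^0,ζ^3,ζ^6,ζ^9.
candidate 1: n = (1, -1, 1, 0) → π⊥ ≈ (+1.707107, -1.707107); max(|x|,|y|,|x±y|/√2) = 2.414214 > 1.5 ⇒ ∉ W
candidate 2: n = (1, -1, -1, 1) → π⊥ ≈ (+2.414214, +1.000000); max(|x|,|y|,|x±y|/√2) = 2.414214 > 1.5 ⇒ ∉ W
candidate 3: n = (2, 0, 2, 0) → π⊥ ≈ (+2.000000, -2.000000); max(|x|,|y|,|x±y|/√2) = 2.828427 > 1.5 ⇒ ∉ W
candidate 4: n = (-3, -2, 1, 0) → π⊥ ≈ (-1.585786, -2.414214); max(|x|,|y|,|x±y|/√2) = 2.828427 > 1.5 ⇒ ∉ W
candidate 5: n = (-1, 0, 1, 0) → π⊥ ≈ (-1.000000, -1.000000); max(|x|,|y|,|x±y|/√2) = 1.414214 ≤ 1.5 ⇒ ∈ W
candidate 6: n = (-1, -1, 0, 1) → π⊥ ≈ (+0.414214, +0.000000); max(|x|,|y|,|x±y|/√2) = 0.414214 ≤ 1.5 ⇒ ∈ W
candidate 7: n = (0, -1, 1, 0) → π⊥ ≈ (+0.707107, -1.707107); max(|x|,|y|,|x±y|/√2) = 1.707107 > 1.5 ⇒ ∉ W
candidate 8: n = (0, -1, -1, 1) → π⊥ ≈ (+1.414214, +1.000000); max(|x|,|y|,|x±y|/√2) = 1.707107 > 1.5 ⇒ ∉ W
candidate 9: n = (0, 1, 0, 0) → π⊥ ≈ (-0.707107, +0.707107); max(|x|,|y|,|x±y|/√2) = 1.000000 ≤ 1.5 ⇒ ∈ W

5, 6, 9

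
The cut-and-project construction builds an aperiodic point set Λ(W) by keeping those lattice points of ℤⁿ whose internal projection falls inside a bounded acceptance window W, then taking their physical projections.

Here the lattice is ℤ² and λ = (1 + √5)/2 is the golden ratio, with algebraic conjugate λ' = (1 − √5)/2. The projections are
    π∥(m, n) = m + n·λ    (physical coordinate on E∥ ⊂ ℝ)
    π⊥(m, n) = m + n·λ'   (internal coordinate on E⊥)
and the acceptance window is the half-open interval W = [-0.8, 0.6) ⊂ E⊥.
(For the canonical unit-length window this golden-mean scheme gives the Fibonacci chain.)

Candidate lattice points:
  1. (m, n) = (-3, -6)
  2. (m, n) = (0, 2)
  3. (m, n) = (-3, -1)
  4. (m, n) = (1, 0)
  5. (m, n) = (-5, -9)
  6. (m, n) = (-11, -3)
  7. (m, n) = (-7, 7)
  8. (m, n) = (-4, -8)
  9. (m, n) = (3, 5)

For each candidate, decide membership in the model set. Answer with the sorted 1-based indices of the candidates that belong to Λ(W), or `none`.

Compute λ' = (1−√5)/2 = -0.61803, so π⊥(m,n) = m -0.61803·n.
[1] lift (-3,-6): star map gives 0.70820; window check -0.8 ≤ 0.70820 < 0.6 is false → out
[2] lift (0,2): star map gives -1.23607; window check -0.8 ≤ -1.23607 < 0.6 is false → out
[3] lift (-3,-1): star map gives -2.38197; window check -0.8 ≤ -2.38197 < 0.6 is false → out
[4] lift (1,0): star map gives 1.00000; window check -0.8 ≤ 1.00000 < 0.6 is false → out
[5] lift (-5,-9): star map gives 0.56231; window check -0.8 ≤ 0.56231 < 0.6 is true → IN Λ
[6] lift (-11,-3): star map gives -9.14590; window check -0.8 ≤ -9.14590 < 0.6 is false → out
[7] lift (-7,7): star map gives -11.32624; window check -0.8 ≤ -11.32624 < 0.6 is false → out
[8] lift (-4,-8): star map gives 0.94427; window check -0.8 ≤ 0.94427 < 0.6 is false → out
[9] lift (3,5): star map gives -0.09017; window check -0.8 ≤ -0.09017 < 0.6 is true → IN Λ

5, 9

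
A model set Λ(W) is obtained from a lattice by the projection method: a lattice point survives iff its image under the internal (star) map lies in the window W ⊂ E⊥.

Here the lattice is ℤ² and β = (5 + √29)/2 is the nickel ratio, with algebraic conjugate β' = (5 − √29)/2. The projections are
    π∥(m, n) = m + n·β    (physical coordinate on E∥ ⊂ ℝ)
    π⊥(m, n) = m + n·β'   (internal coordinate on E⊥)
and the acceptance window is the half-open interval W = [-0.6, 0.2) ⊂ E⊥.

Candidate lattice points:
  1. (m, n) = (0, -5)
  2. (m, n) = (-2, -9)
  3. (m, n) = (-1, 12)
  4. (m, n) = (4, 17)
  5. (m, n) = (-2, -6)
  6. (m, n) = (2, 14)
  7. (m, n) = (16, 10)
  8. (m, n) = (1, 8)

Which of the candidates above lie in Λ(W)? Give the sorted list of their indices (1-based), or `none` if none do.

Compute β' = (5−√29)/2 = -0.1926, so π⊥(m,n) = m -0.1926·n.
[1] lift (0,-5): star map gives 0.9629; window check -0.6 ≤ 0.9629 < 0.2 is false → out
[2] lift (-2,-9): star map gives -0.2668; window check -0.6 ≤ -0.2668 < 0.2 is true → IN Λ
[3] lift (-1,12): star map gives -3.3110; window check -0.6 ≤ -3.3110 < 0.2 is false → out
[4] lift (4,17): star map gives 0.7261; window check -0.6 ≤ 0.7261 < 0.2 is false → out
[5] lift (-2,-6): star map gives -0.8445; window check -0.6 ≤ -0.8445 < 0.2 is false → out
[6] lift (2,14): star map gives -0.6962; window check -0.6 ≤ -0.6962 < 0.2 is false → out
[7] lift (16,10): star map gives 14.0742; window check -0.6 ≤ 14.0742 < 0.2 is false → out
[8] lift (1,8): star map gives -0.5407; window check -0.6 ≤ -0.5407 < 0.2 is true → IN Λ

2, 8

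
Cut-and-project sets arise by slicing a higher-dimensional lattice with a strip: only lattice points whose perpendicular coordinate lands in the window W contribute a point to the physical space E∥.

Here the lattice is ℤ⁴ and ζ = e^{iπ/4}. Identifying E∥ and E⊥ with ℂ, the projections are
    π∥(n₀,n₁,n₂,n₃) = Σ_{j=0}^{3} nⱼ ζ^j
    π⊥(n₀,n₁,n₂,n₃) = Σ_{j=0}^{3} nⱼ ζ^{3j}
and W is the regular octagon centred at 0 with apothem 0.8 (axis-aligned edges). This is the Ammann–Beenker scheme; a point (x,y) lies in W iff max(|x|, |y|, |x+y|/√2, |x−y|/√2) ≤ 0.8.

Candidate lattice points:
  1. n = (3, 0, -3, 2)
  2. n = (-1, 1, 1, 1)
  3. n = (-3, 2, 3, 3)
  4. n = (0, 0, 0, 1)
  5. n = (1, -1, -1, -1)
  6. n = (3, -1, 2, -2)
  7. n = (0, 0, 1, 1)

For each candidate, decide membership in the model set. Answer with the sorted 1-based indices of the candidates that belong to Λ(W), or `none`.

7

π⊥(n) = n₀ + n₁ζ³ + n₂ζ⁶ + n₃ζ⁹ where ζ = e^{iπ/4}.
#1 (3, 0, -3, 2): internal (4.414214, 4.414214); octagon support 6.242641 vs apothem 0.8 → ∉ W
#2 (-1, 1, 1, 1): internal (-1.000000, 0.414214); octagon support 1.000000 vs apothem 0.8 → ∉ W
#3 (-3, 2, 3, 3): internal (-2.292893, 0.535534); octagon support 2.292893 vs apothem 0.8 → ∉ W
#4 (0, 0, 0, 1): internal (0.707107, 0.707107); octagon support 1.000000 vs apothem 0.8 → ∉ W
#5 (1, -1, -1, -1): internal (1.000000, -0.414214); octagon support 1.000000 vs apothem 0.8 → ∉ W
#6 (3, -1, 2, -2): internal (2.292893, -4.121320); octagon support 4.535534 vs apothem 0.8 → ∉ W
#7 (0, 0, 1, 1): internal (0.707107, -0.292893); octagon support 0.707107 vs apothem 0.8 → ∈ W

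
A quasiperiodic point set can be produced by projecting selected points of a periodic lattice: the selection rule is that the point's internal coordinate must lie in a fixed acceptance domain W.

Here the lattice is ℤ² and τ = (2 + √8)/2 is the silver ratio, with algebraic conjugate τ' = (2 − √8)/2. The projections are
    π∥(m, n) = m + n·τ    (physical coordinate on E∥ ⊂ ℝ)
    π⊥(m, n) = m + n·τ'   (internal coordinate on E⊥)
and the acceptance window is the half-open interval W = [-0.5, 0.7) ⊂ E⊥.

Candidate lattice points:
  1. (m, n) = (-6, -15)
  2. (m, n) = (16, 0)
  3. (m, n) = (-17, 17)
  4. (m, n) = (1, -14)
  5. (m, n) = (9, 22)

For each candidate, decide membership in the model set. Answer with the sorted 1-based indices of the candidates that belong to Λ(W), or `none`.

1, 5

Compute τ' = (2−√8)/2 = -0.41421, so π⊥(m,n) = m -0.41421·n.
candidate 1: (m,n)=(-6,-15) → π∥ = -6-15·τ ≈ -42.21320, π⊥ = -6-15·τ' ≈ 0.21320 ∈ [-0.5, 0.7) ⇒ IN Λ
candidate 2: (m,n)=(16,0) → π∥ = 16+0·τ ≈ 16.00000, π⊥ = 16+0·τ' ≈ 16.00000 ∉ [-0.5, 0.7) ⇒ out
candidate 3: (m,n)=(-17,17) → π∥ = -17+17·τ ≈ 24.04163, π⊥ = -17+17·τ' ≈ -24.04163 ∉ [-0.5, 0.7) ⇒ out
candidate 4: (m,n)=(1,-14) → π∥ = 1-14·τ ≈ -32.79899, π⊥ = 1-14·τ' ≈ 6.79899 ∉ [-0.5, 0.7) ⇒ out
candidate 5: (m,n)=(9,22) → π∥ = 9+22·τ ≈ 62.11270, π⊥ = 9+22·τ' ≈ -0.11270 ∈ [-0.5, 0.7) ⇒ IN Λ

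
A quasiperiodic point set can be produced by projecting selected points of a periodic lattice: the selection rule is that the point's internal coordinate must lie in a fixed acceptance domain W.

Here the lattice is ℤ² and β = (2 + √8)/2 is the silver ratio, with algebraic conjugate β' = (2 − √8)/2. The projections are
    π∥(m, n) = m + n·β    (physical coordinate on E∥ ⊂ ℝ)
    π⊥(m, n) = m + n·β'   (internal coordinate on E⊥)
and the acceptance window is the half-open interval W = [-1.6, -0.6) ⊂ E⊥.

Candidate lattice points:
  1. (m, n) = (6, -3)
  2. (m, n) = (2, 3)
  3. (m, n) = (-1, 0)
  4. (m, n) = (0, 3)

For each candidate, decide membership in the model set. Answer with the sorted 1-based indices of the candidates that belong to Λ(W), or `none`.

Numerically β ≈ 2.41421 and β' = −1/β ≈ -0.41421.
candidate 1: (m,n)=(6,-3) → π∥ = 6-3·β ≈ -1.24264, π⊥ = 6-3·β' ≈ 7.24264 ∉ [-1.6, -0.6) ⇒ out
candidate 2: (m,n)=(2,3) → π∥ = 2+3·β ≈ 9.24264, π⊥ = 2+3·β' ≈ 0.75736 ∉ [-1.6, -0.6) ⇒ out
candidate 3: (m,n)=(-1,0) → π∥ = -1+0·β ≈ -1.00000, π⊥ = -1+0·β' ≈ -1.00000 ∈ [-1.6, -0.6) ⇒ IN Λ
candidate 4: (m,n)=(0,3) → π∥ = 0+3·β ≈ 7.24264, π⊥ = 0+3·β' ≈ -1.24264 ∈ [-1.6, -0.6) ⇒ IN Λ

3, 4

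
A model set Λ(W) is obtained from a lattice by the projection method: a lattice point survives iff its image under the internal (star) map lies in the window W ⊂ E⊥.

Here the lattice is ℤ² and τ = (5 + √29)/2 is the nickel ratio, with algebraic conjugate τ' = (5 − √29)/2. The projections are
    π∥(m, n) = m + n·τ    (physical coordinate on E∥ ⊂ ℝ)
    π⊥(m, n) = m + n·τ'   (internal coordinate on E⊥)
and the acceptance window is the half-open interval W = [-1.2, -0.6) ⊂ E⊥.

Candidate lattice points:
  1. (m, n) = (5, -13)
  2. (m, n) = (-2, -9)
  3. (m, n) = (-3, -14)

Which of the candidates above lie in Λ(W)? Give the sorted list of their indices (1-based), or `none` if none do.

τ' = (5−√29)/2 ≈ -0.192582.
#1 (5,-13): internal coord 5 + (-13)·τ' = +7.503571; +7.503571 ∉ [-1.2, -0.6) → out
#2 (-2,-9): internal coord -2 + (-9)·τ' = -0.266758; -0.266758 ∉ [-1.2, -0.6) → out
#3 (-3,-14): internal coord -3 + (-14)·τ' = -0.303846; -0.303846 ∉ [-1.2, -0.6) → out

none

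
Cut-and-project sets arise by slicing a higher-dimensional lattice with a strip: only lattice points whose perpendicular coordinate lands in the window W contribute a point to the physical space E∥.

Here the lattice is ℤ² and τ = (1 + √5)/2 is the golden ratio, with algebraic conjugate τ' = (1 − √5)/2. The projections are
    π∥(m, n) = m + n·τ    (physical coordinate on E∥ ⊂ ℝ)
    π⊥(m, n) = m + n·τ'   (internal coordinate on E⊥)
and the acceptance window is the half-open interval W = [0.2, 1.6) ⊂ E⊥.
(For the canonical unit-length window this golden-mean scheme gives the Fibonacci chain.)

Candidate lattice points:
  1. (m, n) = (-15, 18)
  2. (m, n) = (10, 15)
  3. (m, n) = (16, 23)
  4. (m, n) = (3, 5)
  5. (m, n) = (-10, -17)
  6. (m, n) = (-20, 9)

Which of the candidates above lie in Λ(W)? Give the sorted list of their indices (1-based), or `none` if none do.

2, 5

Compute τ' = (1−√5)/2 = -0.618034, so π⊥(m,n) = m -0.618034·n.
[1] lift (-15,18): star map gives -26.124612; window check 0.2 ≤ -26.124612 < 1.6 is false → out
[2] lift (10,15): star map gives 0.729490; window check 0.2 ≤ 0.729490 < 1.6 is true → IN Λ
[3] lift (16,23): star map gives 1.785218; window check 0.2 ≤ 1.785218 < 1.6 is false → out
[4] lift (3,5): star map gives -0.090170; window check 0.2 ≤ -0.090170 < 1.6 is false → out
[5] lift (-10,-17): star map gives 0.506578; window check 0.2 ≤ 0.506578 < 1.6 is true → IN Λ
[6] lift (-20,9): star map gives -25.562306; window check 0.2 ≤ -25.562306 < 1.6 is false → out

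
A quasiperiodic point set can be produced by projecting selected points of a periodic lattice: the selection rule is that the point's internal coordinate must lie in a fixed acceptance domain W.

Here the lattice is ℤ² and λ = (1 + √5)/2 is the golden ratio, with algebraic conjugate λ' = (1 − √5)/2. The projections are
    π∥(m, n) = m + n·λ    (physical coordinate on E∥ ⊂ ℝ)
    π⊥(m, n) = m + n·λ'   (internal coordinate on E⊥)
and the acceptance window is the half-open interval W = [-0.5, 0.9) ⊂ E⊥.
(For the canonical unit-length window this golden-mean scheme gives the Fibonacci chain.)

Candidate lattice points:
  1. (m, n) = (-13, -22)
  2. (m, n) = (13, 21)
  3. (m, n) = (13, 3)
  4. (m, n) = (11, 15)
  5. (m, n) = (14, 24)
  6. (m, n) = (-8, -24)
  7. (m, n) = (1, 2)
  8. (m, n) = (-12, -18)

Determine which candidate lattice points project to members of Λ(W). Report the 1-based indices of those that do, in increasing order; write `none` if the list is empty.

1, 2, 7

λ' = (1−√5)/2 ≈ -0.618034.
#1 (-13,-22): internal coord -13 + (-22)·λ' = +0.596748; +0.596748 ∈ [-0.5, 0.9) → IN Λ
#2 (13,21): internal coord 13 + (21)·λ' = +0.021286; +0.021286 ∈ [-0.5, 0.9) → IN Λ
#3 (13,3): internal coord 13 + (3)·λ' = +11.145898; +11.145898 ∉ [-0.5, 0.9) → out
#4 (11,15): internal coord 11 + (15)·λ' = +1.729490; +1.729490 ∉ [-0.5, 0.9) → out
#5 (14,24): internal coord 14 + (24)·λ' = -0.832816; -0.832816 ∉ [-0.5, 0.9) → out
#6 (-8,-24): internal coord -8 + (-24)·λ' = +6.832816; +6.832816 ∉ [-0.5, 0.9) → out
#7 (1,2): internal coord 1 + (2)·λ' = -0.236068; -0.236068 ∈ [-0.5, 0.9) → IN Λ
#8 (-12,-18): internal coord -12 + (-18)·λ' = -0.875388; -0.875388 ∉ [-0.5, 0.9) → out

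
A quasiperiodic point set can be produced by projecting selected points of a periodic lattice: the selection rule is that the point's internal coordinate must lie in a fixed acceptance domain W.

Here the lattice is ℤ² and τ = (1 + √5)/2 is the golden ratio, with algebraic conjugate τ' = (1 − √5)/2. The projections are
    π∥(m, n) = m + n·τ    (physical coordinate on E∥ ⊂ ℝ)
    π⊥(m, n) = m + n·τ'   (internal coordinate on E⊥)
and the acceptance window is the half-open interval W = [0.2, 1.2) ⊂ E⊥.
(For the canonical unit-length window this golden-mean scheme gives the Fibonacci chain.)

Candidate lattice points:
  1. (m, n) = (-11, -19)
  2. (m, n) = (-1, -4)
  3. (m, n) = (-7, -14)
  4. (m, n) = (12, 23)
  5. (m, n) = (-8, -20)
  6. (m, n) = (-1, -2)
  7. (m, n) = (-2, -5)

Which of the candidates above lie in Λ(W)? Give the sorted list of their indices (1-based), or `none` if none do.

1, 6, 7

Compute τ' = (1−√5)/2 = -0.618034, so π⊥(m,n) = m -0.618034·n.
candidate 1: (m,n)=(-11,-19) → π∥ = -11-19·τ ≈ -41.742646, π⊥ = -11-19·τ' ≈ 0.742646 ∈ [0.2, 1.2) ⇒ IN Λ
candidate 2: (m,n)=(-1,-4) → π∥ = -1-4·τ ≈ -7.472136, π⊥ = -1-4·τ' ≈ 1.472136 ∉ [0.2, 1.2) ⇒ out
candidate 3: (m,n)=(-7,-14) → π∥ = -7-14·τ ≈ -29.652476, π⊥ = -7-14·τ' ≈ 1.652476 ∉ [0.2, 1.2) ⇒ out
candidate 4: (m,n)=(12,23) → π∥ = 12+23·τ ≈ 49.214782, π⊥ = 12+23·τ' ≈ -2.214782 ∉ [0.2, 1.2) ⇒ out
candidate 5: (m,n)=(-8,-20) → π∥ = -8-20·τ ≈ -40.360680, π⊥ = -8-20·τ' ≈ 4.360680 ∉ [0.2, 1.2) ⇒ out
candidate 6: (m,n)=(-1,-2) → π∥ = -1-2·τ ≈ -4.236068, π⊥ = -1-2·τ' ≈ 0.236068 ∈ [0.2, 1.2) ⇒ IN Λ
candidate 7: (m,n)=(-2,-5) → π∥ = -2-5·τ ≈ -10.090170, π⊥ = -2-5·τ' ≈ 1.090170 ∈ [0.2, 1.2) ⇒ IN Λ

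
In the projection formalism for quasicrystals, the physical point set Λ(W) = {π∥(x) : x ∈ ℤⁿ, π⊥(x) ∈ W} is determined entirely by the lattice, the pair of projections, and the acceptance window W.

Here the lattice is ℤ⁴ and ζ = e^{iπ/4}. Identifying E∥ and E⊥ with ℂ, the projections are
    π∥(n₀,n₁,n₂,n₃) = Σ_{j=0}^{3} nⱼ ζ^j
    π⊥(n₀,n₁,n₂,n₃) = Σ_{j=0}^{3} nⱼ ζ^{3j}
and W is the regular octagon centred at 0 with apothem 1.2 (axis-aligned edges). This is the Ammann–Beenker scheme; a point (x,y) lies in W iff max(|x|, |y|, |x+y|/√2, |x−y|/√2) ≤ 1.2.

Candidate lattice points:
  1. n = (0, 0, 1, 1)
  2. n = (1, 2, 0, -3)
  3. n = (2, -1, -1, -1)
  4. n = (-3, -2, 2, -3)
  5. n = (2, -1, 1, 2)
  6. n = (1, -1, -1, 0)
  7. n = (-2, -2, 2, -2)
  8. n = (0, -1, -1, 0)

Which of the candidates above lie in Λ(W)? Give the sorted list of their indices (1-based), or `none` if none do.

1, 8

With ζ = e^{iπ/4} the internal vectors are ζ^0,ζ^3,ζ^6,ζ^9.
#1 (0, 0, 1, 1): internal (0.70711, -0.29289); octagon support 0.70711 vs apothem 1.2 → ∈ W
#2 (1, 2, 0, -3): internal (-2.53553, -0.70711); octagon support 2.53553 vs apothem 1.2 → ∉ W
#3 (2, -1, -1, -1): internal (2.00000, -0.41421); octagon support 2.00000 vs apothem 1.2 → ∉ W
#4 (-3, -2, 2, -3): internal (-3.70711, -5.53553); octagon support 6.53553 vs apothem 1.2 → ∉ W
#5 (2, -1, 1, 2): internal (4.12132, -0.29289); octagon support 4.12132 vs apothem 1.2 → ∉ W
#6 (1, -1, -1, 0): internal (1.70711, 0.29289); octagon support 1.70711 vs apothem 1.2 → ∉ W
#7 (-2, -2, 2, -2): internal (-2.00000, -4.82843); octagon support 4.82843 vs apothem 1.2 → ∉ W
#8 (0, -1, -1, 0): internal (0.70711, 0.29289); octagon support 0.70711 vs apothem 1.2 → ∈ W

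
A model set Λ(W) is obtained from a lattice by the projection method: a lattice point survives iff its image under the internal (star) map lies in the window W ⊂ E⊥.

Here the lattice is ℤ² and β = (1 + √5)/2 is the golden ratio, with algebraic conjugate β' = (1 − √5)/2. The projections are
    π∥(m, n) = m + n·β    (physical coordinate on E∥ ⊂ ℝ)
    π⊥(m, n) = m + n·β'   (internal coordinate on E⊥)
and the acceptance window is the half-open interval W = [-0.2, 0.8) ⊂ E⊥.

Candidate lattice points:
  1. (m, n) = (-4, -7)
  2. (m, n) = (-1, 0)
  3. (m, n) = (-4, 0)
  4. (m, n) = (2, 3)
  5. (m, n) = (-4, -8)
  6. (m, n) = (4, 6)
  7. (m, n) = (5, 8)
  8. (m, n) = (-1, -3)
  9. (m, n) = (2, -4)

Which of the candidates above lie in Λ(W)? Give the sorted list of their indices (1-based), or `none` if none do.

1, 4, 6, 7

β' = (1−√5)/2 ≈ -0.6180.
[1] lift (-4,-7): star map gives 0.3262; window check -0.2 ≤ 0.3262 < 0.8 is true → IN Λ
[2] lift (-1,0): star map gives -1.0000; window check -0.2 ≤ -1.0000 < 0.8 is false → out
[3] lift (-4,0): star map gives -4.0000; window check -0.2 ≤ -4.0000 < 0.8 is false → out
[4] lift (2,3): star map gives 0.1459; window check -0.2 ≤ 0.1459 < 0.8 is true → IN Λ
[5] lift (-4,-8): star map gives 0.9443; window check -0.2 ≤ 0.9443 < 0.8 is false → out
[6] lift (4,6): star map gives 0.2918; window check -0.2 ≤ 0.2918 < 0.8 is true → IN Λ
[7] lift (5,8): star map gives 0.0557; window check -0.2 ≤ 0.0557 < 0.8 is true → IN Λ
[8] lift (-1,-3): star map gives 0.8541; window check -0.2 ≤ 0.8541 < 0.8 is false → out
[9] lift (2,-4): star map gives 4.4721; window check -0.2 ≤ 4.4721 < 0.8 is false → out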